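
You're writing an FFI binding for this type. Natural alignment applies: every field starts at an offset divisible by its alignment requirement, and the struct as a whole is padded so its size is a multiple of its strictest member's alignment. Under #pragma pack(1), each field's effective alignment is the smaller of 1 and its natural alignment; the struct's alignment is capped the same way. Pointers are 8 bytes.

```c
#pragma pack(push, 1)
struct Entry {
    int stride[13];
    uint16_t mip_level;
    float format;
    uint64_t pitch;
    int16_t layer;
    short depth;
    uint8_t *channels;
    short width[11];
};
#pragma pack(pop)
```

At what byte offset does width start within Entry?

@0: stride [52B, align 1] → 52
@52: mip_level [2B, align 1] → 54
@54: format [4B, align 1] → 58
@58: pitch [8B, align 1] → 66
@66: layer [2B, align 1] → 68
@68: depth [2B, align 1] → 70
@70: channels [8B, align 1] → 78
@78: width [22B, align 1] → 100

78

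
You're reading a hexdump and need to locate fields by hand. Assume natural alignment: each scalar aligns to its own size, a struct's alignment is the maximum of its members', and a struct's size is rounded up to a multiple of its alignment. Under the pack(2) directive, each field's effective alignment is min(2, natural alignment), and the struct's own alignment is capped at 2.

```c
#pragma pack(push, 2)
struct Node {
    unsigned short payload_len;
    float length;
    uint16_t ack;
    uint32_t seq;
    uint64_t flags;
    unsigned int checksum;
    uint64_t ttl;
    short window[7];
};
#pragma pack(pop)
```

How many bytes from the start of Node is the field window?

@0: payload_len [2B, align 2] → 2
@2: length [4B, align 2] → 6
@6: ack [2B, align 2] → 8
@8: seq [4B, align 2] → 12
@12: flags [8B, align 2] → 20
@20: checksum [4B, align 2] → 24
@24: ttl [8B, align 2] → 32
@32: window [14B, align 2] → 46

32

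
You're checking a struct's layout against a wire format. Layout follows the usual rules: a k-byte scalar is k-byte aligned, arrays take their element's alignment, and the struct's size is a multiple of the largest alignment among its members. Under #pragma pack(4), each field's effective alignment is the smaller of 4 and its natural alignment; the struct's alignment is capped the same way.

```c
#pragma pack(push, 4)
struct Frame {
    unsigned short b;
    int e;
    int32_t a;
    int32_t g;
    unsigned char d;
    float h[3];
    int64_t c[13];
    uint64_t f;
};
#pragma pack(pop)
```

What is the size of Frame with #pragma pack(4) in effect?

144

0..2  b  (2B, 2-aligned)
2..4  -- padding (2B)
4..8  e  (4B, 4-aligned)
8..12  a  (4B, 4-aligned)
12..16  g  (4B, 4-aligned)
16..17  d  (1B, 1-aligned)
17..20  -- padding (3B)
20..32  h  (12B, 4-aligned)
32..136  c  (104B, 4-aligned)
136..144  f  (8B, 4-aligned)
sizeof = 144, alignof = 4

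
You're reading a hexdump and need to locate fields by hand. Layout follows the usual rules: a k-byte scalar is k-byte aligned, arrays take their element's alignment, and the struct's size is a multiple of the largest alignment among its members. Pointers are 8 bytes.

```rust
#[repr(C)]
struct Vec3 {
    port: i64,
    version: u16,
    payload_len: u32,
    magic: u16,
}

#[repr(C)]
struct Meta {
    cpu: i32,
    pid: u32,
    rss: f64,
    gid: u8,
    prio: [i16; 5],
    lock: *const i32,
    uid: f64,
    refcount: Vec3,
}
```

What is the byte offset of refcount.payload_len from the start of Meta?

60

Vec3: @0: port [8B, align 8] → 8; @8: version [2B, align 2] → 10; +2 pad (align 4); @12: payload_len [4B, align 4] → 16; @16: magic [2B, align 2] → 18; +6 tail pad (align 8); size 24, align 8
@0: cpu [4B, align 4] → 4
@4: pid [4B, align 4] → 8
@8: rss [8B, align 8] → 16
@16: gid [1B, align 1] → 17
+1 pad (align 2)
@18: prio [10B, align 2] → 28
+4 pad (align 8)
@32: lock [8B, align 8] → 40
@40: uid [8B, align 8] → 48
@48: refcount [24B, align 8] → 72
within Vec3: payload_len at 12
48 + 12 = 60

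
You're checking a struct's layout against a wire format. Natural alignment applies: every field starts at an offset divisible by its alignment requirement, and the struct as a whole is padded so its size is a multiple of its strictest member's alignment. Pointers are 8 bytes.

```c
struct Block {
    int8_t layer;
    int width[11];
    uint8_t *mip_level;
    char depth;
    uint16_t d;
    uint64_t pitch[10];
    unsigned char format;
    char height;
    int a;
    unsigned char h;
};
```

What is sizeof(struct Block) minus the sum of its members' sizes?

0..1  layer  (1B, 1-aligned)
1..4  -- padding (3B)
4..48  width  (44B, 4-aligned)
48..56  mip_level  (8B, 8-aligned)
56..57  depth  (1B, 1-aligned)
57..58  -- padding (1B)
58..60  d  (2B, 2-aligned)
60..64  -- padding (4B)
64..144  pitch  (80B, 8-aligned)
144..145  format  (1B, 1-aligned)
145..146  height  (1B, 1-aligned)
146..148  -- padding (2B)
148..152  a  (4B, 4-aligned)
152..153  h  (1B, 1-aligned)
153..160  -- tail padding (7B)
sizeof = 160, alignof = 8
data bytes 143, size 160 → padding 17

17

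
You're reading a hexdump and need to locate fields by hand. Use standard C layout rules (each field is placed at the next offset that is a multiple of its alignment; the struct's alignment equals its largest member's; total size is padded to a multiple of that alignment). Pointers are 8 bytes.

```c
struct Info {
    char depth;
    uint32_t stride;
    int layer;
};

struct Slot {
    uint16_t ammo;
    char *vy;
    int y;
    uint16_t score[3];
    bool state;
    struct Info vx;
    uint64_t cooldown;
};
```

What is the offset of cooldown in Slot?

Info: depth at 0 (size 1, align 1) → ends 1; pad 3 to align 4 for stride; stride at 4 (size 4, align 4) → ends 8; layer at 8 (size 4, align 4) → ends 12; total 12 bytes, alignment 4
ammo at 0 (size 2, align 2) → ends 2
pad 6 to align 8 for vy
vy at 8 (size 8, align 8) → ends 16
y at 16 (size 4, align 4) → ends 20
score at 20 (size 6, align 2) → ends 26
state at 26 (size 1, align 1) → ends 27
pad 1 to align 4 for vx
vx at 28 (size 12, align 4) → ends 40
cooldown at 40 (size 8, align 8) → ends 48

40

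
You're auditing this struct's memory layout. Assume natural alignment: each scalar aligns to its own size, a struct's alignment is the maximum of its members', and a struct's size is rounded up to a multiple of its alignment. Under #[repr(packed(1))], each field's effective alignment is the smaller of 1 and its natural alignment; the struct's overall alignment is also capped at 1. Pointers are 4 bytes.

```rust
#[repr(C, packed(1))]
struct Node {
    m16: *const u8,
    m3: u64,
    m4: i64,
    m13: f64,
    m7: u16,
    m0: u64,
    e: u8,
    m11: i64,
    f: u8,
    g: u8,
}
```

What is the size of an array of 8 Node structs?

@0: m16 [4B, align 1] → 4
@4: m3 [8B, align 1] → 12
@12: m4 [8B, align 1] → 20
@20: m13 [8B, align 1] → 28
@28: m7 [2B, align 1] → 30
@30: m0 [8B, align 1] → 38
@38: e [1B, align 1] → 39
@39: m11 [8B, align 1] → 47
@47: f [1B, align 1] → 48
@48: g [1B, align 1] → 49
size 49, align 1
array of 8: 8 × 49 = 392

392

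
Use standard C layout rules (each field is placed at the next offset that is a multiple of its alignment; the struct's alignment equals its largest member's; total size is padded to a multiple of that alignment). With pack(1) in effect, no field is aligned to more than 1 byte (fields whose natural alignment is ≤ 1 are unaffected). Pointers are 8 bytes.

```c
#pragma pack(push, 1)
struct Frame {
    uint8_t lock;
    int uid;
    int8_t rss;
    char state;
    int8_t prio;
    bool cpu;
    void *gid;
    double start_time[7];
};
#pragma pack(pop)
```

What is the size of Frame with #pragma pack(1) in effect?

73

@0: lock [1B, align 1] → 1
@1: uid [4B, align 1] → 5
@5: rss [1B, align 1] → 6
@6: state [1B, align 1] → 7
@7: prio [1B, align 1] → 8
@8: cpu [1B, align 1] → 9
@9: gid [8B, align 1] → 17
@17: start_time [56B, align 1] → 73
size 73, align 1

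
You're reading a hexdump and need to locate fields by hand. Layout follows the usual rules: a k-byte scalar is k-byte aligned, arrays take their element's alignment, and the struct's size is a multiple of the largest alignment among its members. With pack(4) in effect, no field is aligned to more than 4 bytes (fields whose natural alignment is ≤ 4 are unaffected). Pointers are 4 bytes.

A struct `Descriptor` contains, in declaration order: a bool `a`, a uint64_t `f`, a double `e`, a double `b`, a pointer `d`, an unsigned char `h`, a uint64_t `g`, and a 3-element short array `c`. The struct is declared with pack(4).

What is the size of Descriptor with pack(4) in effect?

@0: a [1B, align 1] → 1
+3 pad (align 4)
@4: f [8B, align 4] → 12
@12: e [8B, align 4] → 20
@20: b [8B, align 4] → 28
@28: d [4B, align 4] → 32
@32: h [1B, align 1] → 33
+3 pad (align 4)
@36: g [8B, align 4] → 44
@44: c [6B, align 2] → 50
+2 tail pad (align 4)
size 52, align 4

52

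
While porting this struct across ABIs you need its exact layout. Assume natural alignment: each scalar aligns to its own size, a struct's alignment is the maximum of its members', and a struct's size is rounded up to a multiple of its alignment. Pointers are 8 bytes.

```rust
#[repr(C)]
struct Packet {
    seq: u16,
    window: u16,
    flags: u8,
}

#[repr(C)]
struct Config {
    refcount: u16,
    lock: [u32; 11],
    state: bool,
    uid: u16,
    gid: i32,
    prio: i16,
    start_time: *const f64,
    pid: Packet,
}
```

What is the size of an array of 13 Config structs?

Packet: seq at 0 (size 2, align 2) → ends 2; window at 2 (size 2, align 2) → ends 4; flags at 4 (size 1, align 1) → ends 5; tail pad 1 to reach multiple of 2; total 6 bytes, alignment 2
refcount at 0 (size 2, align 2) → ends 2
pad 2 to align 4 for lock
lock at 4 (size 44, align 4) → ends 48
state at 48 (size 1, align 1) → ends 49
pad 1 to align 2 for uid
uid at 50 (size 2, align 2) → ends 52
gid at 52 (size 4, align 4) → ends 56
prio at 56 (size 2, align 2) → ends 58
pad 6 to align 8 for start_time
start_time at 64 (size 8, align 8) → ends 72
pid at 72 (size 6, align 2) → ends 78
tail pad 2 to reach multiple of 8
total 80 bytes, alignment 8
array of 13: 13 × 80 = 1040

1040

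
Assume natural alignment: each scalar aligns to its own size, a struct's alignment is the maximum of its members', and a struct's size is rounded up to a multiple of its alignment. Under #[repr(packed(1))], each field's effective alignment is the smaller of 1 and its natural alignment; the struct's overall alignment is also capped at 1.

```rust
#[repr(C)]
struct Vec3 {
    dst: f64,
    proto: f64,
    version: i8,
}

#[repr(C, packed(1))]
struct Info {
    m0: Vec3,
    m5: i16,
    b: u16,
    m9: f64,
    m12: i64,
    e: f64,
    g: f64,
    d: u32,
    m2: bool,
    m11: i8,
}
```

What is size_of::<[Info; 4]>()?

Vec3: 0..8  dst  (8B, 8-aligned); 8..16  proto  (8B, 8-aligned); 16..17  version  (1B, 1-aligned); 17..24  -- tail padding (7B); sizeof = 24, alignof = 8
0..24  m0  (24B, 1-aligned)
24..26  m5  (2B, 1-aligned)
26..28  b  (2B, 1-aligned)
28..36  m9  (8B, 1-aligned)
36..44  m12  (8B, 1-aligned)
44..52  e  (8B, 1-aligned)
52..60  g  (8B, 1-aligned)
60..64  d  (4B, 1-aligned)
64..65  m2  (1B, 1-aligned)
65..66  m11  (1B, 1-aligned)
sizeof = 66, alignof = 1
array of 4: 4 × 66 = 264

264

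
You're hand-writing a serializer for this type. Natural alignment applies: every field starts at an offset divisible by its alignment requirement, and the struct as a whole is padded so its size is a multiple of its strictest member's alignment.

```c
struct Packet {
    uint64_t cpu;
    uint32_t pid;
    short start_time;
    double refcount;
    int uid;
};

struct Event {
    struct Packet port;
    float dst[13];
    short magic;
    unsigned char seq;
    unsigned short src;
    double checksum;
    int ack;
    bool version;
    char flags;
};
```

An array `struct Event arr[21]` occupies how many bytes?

Packet: @0: cpu [8B, align 8] → 8; @8: pid [4B, align 4] → 12; @12: start_time [2B, align 2] → 14; +2 pad (align 8); @16: refcount [8B, align 8] → 24; @24: uid [4B, align 4] → 28; +4 tail pad (align 8); size 32, align 8
@0: port [32B, align 8] → 32
@32: dst [52B, align 4] → 84
@84: magic [2B, align 2] → 86
@86: seq [1B, align 1] → 87
+1 pad (align 2)
@88: src [2B, align 2] → 90
+6 pad (align 8)
@96: checksum [8B, align 8] → 104
@104: ack [4B, align 4] → 108
@108: version [1B, align 1] → 109
@109: flags [1B, align 1] → 110
+2 tail pad (align 8)
size 112, align 8
array of 21: 21 × 112 = 2352

2352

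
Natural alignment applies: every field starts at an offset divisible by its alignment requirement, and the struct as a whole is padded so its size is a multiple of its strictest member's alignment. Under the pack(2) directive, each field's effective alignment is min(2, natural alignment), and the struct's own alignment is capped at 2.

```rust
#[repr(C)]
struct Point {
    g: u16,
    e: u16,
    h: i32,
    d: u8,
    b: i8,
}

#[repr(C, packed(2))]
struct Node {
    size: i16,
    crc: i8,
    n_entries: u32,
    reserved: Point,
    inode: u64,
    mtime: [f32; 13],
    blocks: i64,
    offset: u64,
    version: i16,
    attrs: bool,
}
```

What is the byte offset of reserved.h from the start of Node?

12

Point: g at 0 (size 2, align 2) → ends 2; e at 2 (size 2, align 2) → ends 4; h at 4 (size 4, align 4) → ends 8; d at 8 (size 1, align 1) → ends 9; b at 9 (size 1, align 1) → ends 10; tail pad 2 to reach multiple of 4; total 12 bytes, alignment 4
size at 0 (size 2, align 2) → ends 2
crc at 2 (size 1, align 1) → ends 3
pad 1 to align 2 for n_entries
n_entries at 4 (size 4, align 2) → ends 8
reserved at 8 (size 12, align 2) → ends 20
within Point: h at 4
8 + 4 = 12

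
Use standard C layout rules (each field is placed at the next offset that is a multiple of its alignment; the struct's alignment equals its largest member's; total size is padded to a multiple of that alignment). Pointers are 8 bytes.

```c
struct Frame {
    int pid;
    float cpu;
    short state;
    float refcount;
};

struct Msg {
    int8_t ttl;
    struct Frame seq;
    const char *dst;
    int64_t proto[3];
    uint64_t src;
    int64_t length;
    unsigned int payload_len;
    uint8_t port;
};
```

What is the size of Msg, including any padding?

Frame: pid at 0 (size 4, align 4) → ends 4; cpu at 4 (size 4, align 4) → ends 8; state at 8 (size 2, align 2) → ends 10; pad 2 to align 4 for refcount; refcount at 12 (size 4, align 4) → ends 16; total 16 bytes, alignment 4
ttl at 0 (size 1, align 1) → ends 1
pad 3 to align 4 for seq
seq at 4 (size 16, align 4) → ends 20
pad 4 to align 8 for dst
dst at 24 (size 8, align 8) → ends 32
proto at 32 (size 24, align 8) → ends 56
src at 56 (size 8, align 8) → ends 64
length at 64 (size 8, align 8) → ends 72
payload_len at 72 (size 4, align 4) → ends 76
port at 76 (size 1, align 1) → ends 77
tail pad 3 to reach multiple of 8
total 80 bytes, alignment 8

80 bytes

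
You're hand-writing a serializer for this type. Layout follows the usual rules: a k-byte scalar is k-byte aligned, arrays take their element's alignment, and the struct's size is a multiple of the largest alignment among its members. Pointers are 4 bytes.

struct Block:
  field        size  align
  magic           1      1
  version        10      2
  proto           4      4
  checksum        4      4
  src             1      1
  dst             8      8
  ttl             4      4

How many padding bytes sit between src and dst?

3

magic at 0 (size 1, align 1) → ends 1
pad 1 to align 2 for version
version at 2 (size 10, align 2) → ends 12
proto at 12 (size 4, align 4) → ends 16
checksum at 16 (size 4, align 4) → ends 20
src at 20 (size 1, align 1) → ends 21
pad 3 to align 8 for dst
dst at 24 (size 8, align 8) → ends 32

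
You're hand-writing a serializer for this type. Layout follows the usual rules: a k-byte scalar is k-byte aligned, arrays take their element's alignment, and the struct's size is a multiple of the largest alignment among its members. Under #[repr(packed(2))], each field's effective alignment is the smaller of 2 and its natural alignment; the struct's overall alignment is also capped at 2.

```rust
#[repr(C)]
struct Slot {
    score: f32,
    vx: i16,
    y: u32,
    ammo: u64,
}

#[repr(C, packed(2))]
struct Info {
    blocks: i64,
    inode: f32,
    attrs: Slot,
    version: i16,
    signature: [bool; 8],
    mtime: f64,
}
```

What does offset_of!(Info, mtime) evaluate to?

46

Slot: score at 0 (size 4, align 4) → ends 4; vx at 4 (size 2, align 2) → ends 6; pad 2 to align 4 for y; y at 8 (size 4, align 4) → ends 12; pad 4 to align 8 for ammo; ammo at 16 (size 8, align 8) → ends 24; total 24 bytes, alignment 8
blocks at 0 (size 8, align 2) → ends 8
inode at 8 (size 4, align 2) → ends 12
attrs at 12 (size 24, align 2) → ends 36
version at 36 (size 2, align 2) → ends 38
signature at 38 (size 8, align 1) → ends 46
mtime at 46 (size 8, align 2) → ends 54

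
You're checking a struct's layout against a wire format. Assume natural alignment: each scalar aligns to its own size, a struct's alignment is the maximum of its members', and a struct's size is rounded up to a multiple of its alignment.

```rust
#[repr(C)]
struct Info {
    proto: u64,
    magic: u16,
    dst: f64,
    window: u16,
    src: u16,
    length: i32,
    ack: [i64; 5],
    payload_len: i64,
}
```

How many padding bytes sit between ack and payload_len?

proto at 0 (size 8, align 8) → ends 8
magic at 8 (size 2, align 2) → ends 10
pad 6 to align 8 for dst
dst at 16 (size 8, align 8) → ends 24
window at 24 (size 2, align 2) → ends 26
src at 26 (size 2, align 2) → ends 28
length at 28 (size 4, align 4) → ends 32
ack at 32 (size 40, align 8) → ends 72
payload_len at 72 (size 8, align 8) → ends 80

0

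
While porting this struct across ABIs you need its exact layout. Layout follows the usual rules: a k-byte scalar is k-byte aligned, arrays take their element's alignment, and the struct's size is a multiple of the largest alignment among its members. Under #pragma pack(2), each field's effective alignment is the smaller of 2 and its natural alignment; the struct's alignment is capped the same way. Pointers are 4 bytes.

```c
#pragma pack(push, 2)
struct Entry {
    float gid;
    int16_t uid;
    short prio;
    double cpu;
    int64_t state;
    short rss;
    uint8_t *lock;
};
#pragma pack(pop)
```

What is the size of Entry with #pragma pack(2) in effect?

30

0..4  gid  (4B, 2-aligned)
4..6  uid  (2B, 2-aligned)
6..8  prio  (2B, 2-aligned)
8..16  cpu  (8B, 2-aligned)
16..24  state  (8B, 2-aligned)
24..26  rss  (2B, 2-aligned)
26..30  lock  (4B, 2-aligned)
sizeof = 30, alignof = 2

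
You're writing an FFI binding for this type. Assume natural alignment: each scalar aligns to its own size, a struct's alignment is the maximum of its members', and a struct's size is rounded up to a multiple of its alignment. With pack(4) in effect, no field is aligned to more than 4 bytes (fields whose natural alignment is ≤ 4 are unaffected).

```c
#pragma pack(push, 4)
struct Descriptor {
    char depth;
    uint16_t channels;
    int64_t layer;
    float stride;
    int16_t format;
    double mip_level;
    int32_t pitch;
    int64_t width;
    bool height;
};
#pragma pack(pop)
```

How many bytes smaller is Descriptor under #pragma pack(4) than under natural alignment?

12

natural layout:
  depth at 0 (size 1, align 1) → ends 1
  pad 1 to align 2 for channels
  channels at 2 (size 2, align 2) → ends 4
  pad 4 to align 8 for layer
  layer at 8 (size 8, align 8) → ends 16
  stride at 16 (size 4, align 4) → ends 20
  format at 20 (size 2, align 2) → ends 22
  pad 2 to align 8 for mip_level
  mip_level at 24 (size 8, align 8) → ends 32
  pitch at 32 (size 4, align 4) → ends 36
  pad 4 to align 8 for width
  width at 40 (size 8, align 8) → ends 48
  height at 48 (size 1, align 1) → ends 49
  tail pad 7 to reach multiple of 8
  total 56 bytes, alignment 8
packed(4) layout:
  depth at 0 (size 1, align 1) → ends 1
  pad 1 to align 2 for channels
  channels at 2 (size 2, align 2) → ends 4
  layer at 4 (size 8, align 4) → ends 12
  stride at 12 (size 4, align 4) → ends 16
  format at 16 (size 2, align 2) → ends 18
  pad 2 to align 4 for mip_level
  mip_level at 20 (size 8, align 4) → ends 28
  pitch at 28 (size 4, align 4) → ends 32
  width at 32 (size 8, align 4) → ends 40
  height at 40 (size 1, align 1) → ends 41
  tail pad 3 to reach multiple of 4
  total 44 bytes, alignment 4
56 − 44 = 12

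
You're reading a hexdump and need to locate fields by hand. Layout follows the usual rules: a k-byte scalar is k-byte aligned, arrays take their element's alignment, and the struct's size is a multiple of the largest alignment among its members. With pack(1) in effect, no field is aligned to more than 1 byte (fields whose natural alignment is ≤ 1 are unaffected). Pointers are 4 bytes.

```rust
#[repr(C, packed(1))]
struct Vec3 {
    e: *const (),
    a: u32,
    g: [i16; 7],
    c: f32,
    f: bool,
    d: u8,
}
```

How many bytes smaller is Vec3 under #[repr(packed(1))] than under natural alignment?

natural layout:
  @0: e [4B, align 4] → 4
  @4: a [4B, align 4] → 8
  @8: g [14B, align 2] → 22
  +2 pad (align 4)
  @24: c [4B, align 4] → 28
  @28: f [1B, align 1] → 29
  @29: d [1B, align 1] → 30
  +2 tail pad (align 4)
  size 32, align 4
packed(1) layout:
  @0: e [4B, align 1] → 4
  @4: a [4B, align 1] → 8
  @8: g [14B, align 1] → 22
  @22: c [4B, align 1] → 26
  @26: f [1B, align 1] → 27
  @27: d [1B, align 1] → 28
  size 28, align 1
32 − 28 = 4

4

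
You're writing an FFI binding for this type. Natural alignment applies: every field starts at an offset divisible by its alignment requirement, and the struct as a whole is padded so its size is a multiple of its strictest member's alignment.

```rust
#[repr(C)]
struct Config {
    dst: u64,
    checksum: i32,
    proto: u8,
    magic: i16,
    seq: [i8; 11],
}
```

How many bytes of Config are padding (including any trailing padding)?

0..8  dst  (8B, 8-aligned)
8..12  checksum  (4B, 4-aligned)
12..13  proto  (1B, 1-aligned)
13..14  -- padding (1B)
14..16  magic  (2B, 2-aligned)
16..27  seq  (11B, 1-aligned)
27..32  -- tail padding (5B)
sizeof = 32, alignof = 8
data bytes 26, size 32 → padding 6

6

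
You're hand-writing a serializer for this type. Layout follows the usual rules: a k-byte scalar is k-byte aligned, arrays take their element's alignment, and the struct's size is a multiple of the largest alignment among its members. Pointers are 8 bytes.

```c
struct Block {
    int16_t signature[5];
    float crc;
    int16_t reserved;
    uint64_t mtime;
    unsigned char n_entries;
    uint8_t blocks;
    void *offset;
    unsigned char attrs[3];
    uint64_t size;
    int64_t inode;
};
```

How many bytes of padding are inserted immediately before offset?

6

@0: signature [10B, align 2] → 10
+2 pad (align 4)
@12: crc [4B, align 4] → 16
@16: reserved [2B, align 2] → 18
+6 pad (align 8)
@24: mtime [8B, align 8] → 32
@32: n_entries [1B, align 1] → 33
@33: blocks [1B, align 1] → 34
+6 pad (align 8)
@40: offset [8B, align 8] → 48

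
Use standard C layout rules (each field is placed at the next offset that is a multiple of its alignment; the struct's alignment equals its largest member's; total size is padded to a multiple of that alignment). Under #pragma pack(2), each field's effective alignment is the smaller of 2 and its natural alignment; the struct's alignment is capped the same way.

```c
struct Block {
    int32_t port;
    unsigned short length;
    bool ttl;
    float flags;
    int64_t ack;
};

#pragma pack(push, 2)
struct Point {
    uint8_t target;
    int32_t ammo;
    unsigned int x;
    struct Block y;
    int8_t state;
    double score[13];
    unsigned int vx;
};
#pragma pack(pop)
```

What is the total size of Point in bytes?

144

Block: 0..4  port  (4B, 4-aligned); 4..6  length  (2B, 2-aligned); 6..7  ttl  (1B, 1-aligned); 7..8  -- padding (1B); 8..12  flags  (4B, 4-aligned); 12..16  -- padding (4B); 16..24  ack  (8B, 8-aligned); sizeof = 24, alignof = 8
0..1  target  (1B, 1-aligned)
1..2  -- padding (1B)
2..6  ammo  (4B, 2-aligned)
6..10  x  (4B, 2-aligned)
10..34  y  (24B, 2-aligned)
34..35  state  (1B, 1-aligned)
35..36  -- padding (1B)
36..140  score  (104B, 2-aligned)
140..144  vx  (4B, 2-aligned)
sizeof = 144, alignof = 2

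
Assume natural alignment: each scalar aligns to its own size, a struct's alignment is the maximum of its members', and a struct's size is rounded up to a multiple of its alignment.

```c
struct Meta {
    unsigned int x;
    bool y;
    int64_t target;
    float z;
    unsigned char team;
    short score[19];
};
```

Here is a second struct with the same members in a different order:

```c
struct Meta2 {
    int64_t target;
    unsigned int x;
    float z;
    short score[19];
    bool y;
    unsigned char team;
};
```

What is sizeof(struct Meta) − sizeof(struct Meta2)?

0..4  x  (4B, 4-aligned)
4..5  y  (1B, 1-aligned)
5..8  -- padding (3B)
8..16  target  (8B, 8-aligned)
16..20  z  (4B, 4-aligned)
20..21  team  (1B, 1-aligned)
21..22  -- padding (1B)
22..60  score  (38B, 2-aligned)
60..64  -- tail padding (4B)
sizeof = 64, alignof = 8
— Meta2 —
0..8  target  (8B, 8-aligned)
8..12  x  (4B, 4-aligned)
12..16  z  (4B, 4-aligned)
16..54  score  (38B, 2-aligned)
54..55  y  (1B, 1-aligned)
55..56  team  (1B, 1-aligned)
sizeof = 56, alignof = 8
64 − 56 = 8

8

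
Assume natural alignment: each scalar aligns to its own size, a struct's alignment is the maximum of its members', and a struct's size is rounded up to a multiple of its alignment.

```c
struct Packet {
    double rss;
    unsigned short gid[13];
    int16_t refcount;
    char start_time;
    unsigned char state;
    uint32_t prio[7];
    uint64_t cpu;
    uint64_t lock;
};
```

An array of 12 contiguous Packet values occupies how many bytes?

0..8  rss  (8B, 8-aligned)
8..34  gid  (26B, 2-aligned)
34..36  refcount  (2B, 2-aligned)
36..37  start_time  (1B, 1-aligned)
37..38  state  (1B, 1-aligned)
38..40  -- padding (2B)
40..68  prio  (28B, 4-aligned)
68..72  -- padding (4B)
72..80  cpu  (8B, 8-aligned)
80..88  lock  (8B, 8-aligned)
sizeof = 88, alignof = 8
array of 12: 12 × 88 = 1056

1056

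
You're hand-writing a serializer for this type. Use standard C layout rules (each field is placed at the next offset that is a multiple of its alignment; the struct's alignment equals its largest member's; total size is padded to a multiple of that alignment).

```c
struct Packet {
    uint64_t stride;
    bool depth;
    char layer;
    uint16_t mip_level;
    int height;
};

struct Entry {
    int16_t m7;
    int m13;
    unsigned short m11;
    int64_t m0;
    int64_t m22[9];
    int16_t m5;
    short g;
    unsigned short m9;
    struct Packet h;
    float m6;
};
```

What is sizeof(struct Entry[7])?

Packet: 0..8  stride  (8B, 8-aligned); 8..9  depth  (1B, 1-aligned); 9..10  layer  (1B, 1-aligned); 10..12  mip_level  (2B, 2-aligned); 12..16  height  (4B, 4-aligned); sizeof = 16, alignof = 8
0..2  m7  (2B, 2-aligned)
2..4  -- padding (2B)
4..8  m13  (4B, 4-aligned)
8..10  m11  (2B, 2-aligned)
10..16  -- padding (6B)
16..24  m0  (8B, 8-aligned)
24..96  m22  (72B, 8-aligned)
96..98  m5  (2B, 2-aligned)
98..100  g  (2B, 2-aligned)
100..102  m9  (2B, 2-aligned)
102..104  -- padding (2B)
104..120  h  (16B, 8-aligned)
120..124  m6  (4B, 4-aligned)
124..128  -- tail padding (4B)
sizeof = 128, alignof = 8
array of 7: 7 × 128 = 896

896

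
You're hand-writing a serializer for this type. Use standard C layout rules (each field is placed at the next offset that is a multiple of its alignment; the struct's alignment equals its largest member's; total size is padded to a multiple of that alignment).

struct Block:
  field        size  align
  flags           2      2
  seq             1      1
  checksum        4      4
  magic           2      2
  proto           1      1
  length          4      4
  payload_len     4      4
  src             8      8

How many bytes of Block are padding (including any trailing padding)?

0..2  flags  (2B, 2-aligned)
2..3  seq  (1B, 1-aligned)
3..4  -- padding (1B)
4..8  checksum  (4B, 4-aligned)
8..10  magic  (2B, 2-aligned)
10..11  proto  (1B, 1-aligned)
11..12  -- padding (1B)
12..16  length  (4B, 4-aligned)
16..20  payload_len  (4B, 4-aligned)
20..24  -- padding (4B)
24..32  src  (8B, 8-aligned)
sizeof = 32, alignof = 8
data bytes 26, size 32 → padding 6

6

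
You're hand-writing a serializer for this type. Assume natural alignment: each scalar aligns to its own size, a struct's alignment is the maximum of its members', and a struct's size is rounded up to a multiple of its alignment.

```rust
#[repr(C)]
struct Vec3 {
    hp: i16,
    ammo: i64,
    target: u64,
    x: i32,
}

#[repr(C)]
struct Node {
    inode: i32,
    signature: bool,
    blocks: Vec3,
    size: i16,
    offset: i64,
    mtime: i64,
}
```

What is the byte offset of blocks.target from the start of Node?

Vec3: @0: hp [2B, align 2] → 2; +6 pad (align 8); @8: ammo [8B, align 8] → 16; @16: target [8B, align 8] → 24; @24: x [4B, align 4] → 28; +4 tail pad (align 8); size 32, align 8
@0: inode [4B, align 4] → 4
@4: signature [1B, align 1] → 5
+3 pad (align 8)
@8: blocks [32B, align 8] → 40
within Vec3: target at 16
8 + 16 = 24

24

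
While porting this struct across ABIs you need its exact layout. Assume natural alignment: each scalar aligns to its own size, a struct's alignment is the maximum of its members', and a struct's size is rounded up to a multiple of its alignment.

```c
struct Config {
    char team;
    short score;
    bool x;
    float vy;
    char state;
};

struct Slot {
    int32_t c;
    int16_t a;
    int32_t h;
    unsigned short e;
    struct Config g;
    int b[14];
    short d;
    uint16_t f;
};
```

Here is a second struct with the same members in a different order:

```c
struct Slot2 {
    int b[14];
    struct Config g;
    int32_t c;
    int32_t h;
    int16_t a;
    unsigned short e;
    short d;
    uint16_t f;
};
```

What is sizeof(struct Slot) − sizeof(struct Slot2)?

4

Config: @0: team [1B, align 1] → 1; +1 pad (align 2); @2: score [2B, align 2] → 4; @4: x [1B, align 1] → 5; +3 pad (align 4); @8: vy [4B, align 4] → 12; @12: state [1B, align 1] → 13; +3 tail pad (align 4); size 16, align 4
@0: c [4B, align 4] → 4
@4: a [2B, align 2] → 6
+2 pad (align 4)
@8: h [4B, align 4] → 12
@12: e [2B, align 2] → 14
+2 pad (align 4)
@16: g [16B, align 4] → 32
@32: b [56B, align 4] → 88
@88: d [2B, align 2] → 90
@90: f [2B, align 2] → 92
size 92, align 4
— Slot2 —
@0: b [56B, align 4] → 56
@56: g [16B, align 4] → 72
@72: c [4B, align 4] → 76
@76: h [4B, align 4] → 80
@80: a [2B, align 2] → 82
@82: e [2B, align 2] → 84
@84: d [2B, align 2] → 86
@86: f [2B, align 2] → 88
size 88, align 4
92 − 88 = 4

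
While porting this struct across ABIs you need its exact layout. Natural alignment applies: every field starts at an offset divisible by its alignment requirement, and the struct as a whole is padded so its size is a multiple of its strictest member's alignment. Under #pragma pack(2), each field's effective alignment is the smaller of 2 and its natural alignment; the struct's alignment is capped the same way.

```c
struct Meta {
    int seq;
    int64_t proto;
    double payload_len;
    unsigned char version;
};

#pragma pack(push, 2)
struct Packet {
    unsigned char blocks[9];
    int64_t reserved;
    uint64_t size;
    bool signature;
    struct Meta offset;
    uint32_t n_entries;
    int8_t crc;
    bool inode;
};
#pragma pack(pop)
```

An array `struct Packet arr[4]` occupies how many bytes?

264

Meta: 0..4  seq  (4B, 4-aligned); 4..8  -- padding (4B); 8..16  proto  (8B, 8-aligned); 16..24  payload_len  (8B, 8-aligned); 24..25  version  (1B, 1-aligned); 25..32  -- tail padding (7B); sizeof = 32, alignof = 8
0..9  blocks  (9B, 1-aligned)
9..10  -- padding (1B)
10..18  reserved  (8B, 2-aligned)
18..26  size  (8B, 2-aligned)
26..27  signature  (1B, 1-aligned)
27..28  -- padding (1B)
28..60  offset  (32B, 2-aligned)
60..64  n_entries  (4B, 2-aligned)
64..65  crc  (1B, 1-aligned)
65..66  inode  (1B, 1-aligned)
sizeof = 66, alignof = 2
array of 4: 4 × 66 = 264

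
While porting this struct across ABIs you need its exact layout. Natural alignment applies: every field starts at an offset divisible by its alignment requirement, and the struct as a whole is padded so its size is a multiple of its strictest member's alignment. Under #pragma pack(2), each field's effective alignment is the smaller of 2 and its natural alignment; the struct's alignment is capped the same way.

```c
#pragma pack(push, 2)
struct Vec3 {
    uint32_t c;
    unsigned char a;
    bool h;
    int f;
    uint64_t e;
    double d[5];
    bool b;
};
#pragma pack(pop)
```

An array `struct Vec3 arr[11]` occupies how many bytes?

@0: c [4B, align 2] → 4
@4: a [1B, align 1] → 5
@5: h [1B, align 1] → 6
@6: f [4B, align 2] → 10
@10: e [8B, align 2] → 18
@18: d [40B, align 2] → 58
@58: b [1B, align 1] → 59
+1 tail pad (align 2)
size 60, align 2
array of 11: 11 × 60 = 660

660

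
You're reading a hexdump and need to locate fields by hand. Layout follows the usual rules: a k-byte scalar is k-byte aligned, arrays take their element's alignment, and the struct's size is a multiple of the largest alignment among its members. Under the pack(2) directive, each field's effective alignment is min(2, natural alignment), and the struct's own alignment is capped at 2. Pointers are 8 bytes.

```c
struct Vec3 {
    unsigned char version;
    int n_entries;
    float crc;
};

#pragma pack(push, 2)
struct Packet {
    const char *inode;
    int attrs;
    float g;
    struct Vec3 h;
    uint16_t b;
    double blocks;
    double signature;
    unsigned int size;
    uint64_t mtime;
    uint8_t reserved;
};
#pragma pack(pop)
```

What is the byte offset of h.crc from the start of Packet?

Vec3: version at 0 (size 1, align 1) → ends 1; pad 3 to align 4 for n_entries; n_entries at 4 (size 4, align 4) → ends 8; crc at 8 (size 4, align 4) → ends 12; total 12 bytes, alignment 4
inode at 0 (size 8, align 2) → ends 8
attrs at 8 (size 4, align 2) → ends 12
g at 12 (size 4, align 2) → ends 16
h at 16 (size 12, align 2) → ends 28
within Vec3: crc at 8
16 + 8 = 24

24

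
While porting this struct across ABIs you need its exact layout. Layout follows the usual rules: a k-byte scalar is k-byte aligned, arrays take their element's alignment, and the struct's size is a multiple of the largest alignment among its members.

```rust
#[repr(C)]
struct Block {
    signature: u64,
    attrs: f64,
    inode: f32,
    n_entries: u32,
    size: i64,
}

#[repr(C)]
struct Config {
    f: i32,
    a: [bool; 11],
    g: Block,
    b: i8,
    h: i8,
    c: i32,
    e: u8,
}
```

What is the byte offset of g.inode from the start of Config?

Block: @0: signature [8B, align 8] → 8; @8: attrs [8B, align 8] → 16; @16: inode [4B, align 4] → 20; @20: n_entries [4B, align 4] → 24; @24: size [8B, align 8] → 32; size 32, align 8
@0: f [4B, align 4] → 4
@4: a [11B, align 1] → 15
+1 pad (align 8)
@16: g [32B, align 8] → 48
within Block: inode at 16
16 + 16 = 32

32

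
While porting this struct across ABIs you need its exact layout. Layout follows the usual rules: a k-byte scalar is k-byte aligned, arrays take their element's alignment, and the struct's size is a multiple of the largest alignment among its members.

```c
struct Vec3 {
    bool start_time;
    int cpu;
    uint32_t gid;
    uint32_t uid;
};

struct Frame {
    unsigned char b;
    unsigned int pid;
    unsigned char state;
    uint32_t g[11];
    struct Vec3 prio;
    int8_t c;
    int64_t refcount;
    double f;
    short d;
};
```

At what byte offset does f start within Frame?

Vec3: 0..1  start_time  (1B, 1-aligned); 1..4  -- padding (3B); 4..8  cpu  (4B, 4-aligned); 8..12  gid  (4B, 4-aligned); 12..16  uid  (4B, 4-aligned); sizeof = 16, alignof = 4
0..1  b  (1B, 1-aligned)
1..4  -- padding (3B)
4..8  pid  (4B, 4-aligned)
8..9  state  (1B, 1-aligned)
9..12  -- padding (3B)
12..56  g  (44B, 4-aligned)
56..72  prio  (16B, 4-aligned)
72..73  c  (1B, 1-aligned)
73..80  -- padding (7B)
80..88  refcount  (8B, 8-aligned)
88..96  f  (8B, 8-aligned)

88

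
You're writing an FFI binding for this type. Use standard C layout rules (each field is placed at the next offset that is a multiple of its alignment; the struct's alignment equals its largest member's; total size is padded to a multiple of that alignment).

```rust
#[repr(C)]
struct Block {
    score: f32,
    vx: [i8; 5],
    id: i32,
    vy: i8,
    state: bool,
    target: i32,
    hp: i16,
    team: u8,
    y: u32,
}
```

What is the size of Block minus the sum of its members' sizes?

6

score at 0 (size 4, align 4) → ends 4
vx at 4 (size 5, align 1) → ends 9
pad 3 to align 4 for id
id at 12 (size 4, align 4) → ends 16
vy at 16 (size 1, align 1) → ends 17
state at 17 (size 1, align 1) → ends 18
pad 2 to align 4 for target
target at 20 (size 4, align 4) → ends 24
hp at 24 (size 2, align 2) → ends 26
team at 26 (size 1, align 1) → ends 27
pad 1 to align 4 for y
y at 28 (size 4, align 4) → ends 32
total 32 bytes, alignment 4
data bytes 26, size 32 → padding 6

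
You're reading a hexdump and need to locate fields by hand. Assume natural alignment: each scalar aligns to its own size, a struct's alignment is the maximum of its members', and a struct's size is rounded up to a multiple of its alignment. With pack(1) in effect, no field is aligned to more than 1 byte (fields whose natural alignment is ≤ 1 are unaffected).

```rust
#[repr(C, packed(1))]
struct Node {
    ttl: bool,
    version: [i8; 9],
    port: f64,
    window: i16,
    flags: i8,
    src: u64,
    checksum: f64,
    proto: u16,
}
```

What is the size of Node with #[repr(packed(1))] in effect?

0..1  ttl  (1B, 1-aligned)
1..10  version  (9B, 1-aligned)
10..18  port  (8B, 1-aligned)
18..20  window  (2B, 1-aligned)
20..21  flags  (1B, 1-aligned)
21..29  src  (8B, 1-aligned)
29..37  checksum  (8B, 1-aligned)
37..39  proto  (2B, 1-aligned)
sizeof = 39, alignof = 1

39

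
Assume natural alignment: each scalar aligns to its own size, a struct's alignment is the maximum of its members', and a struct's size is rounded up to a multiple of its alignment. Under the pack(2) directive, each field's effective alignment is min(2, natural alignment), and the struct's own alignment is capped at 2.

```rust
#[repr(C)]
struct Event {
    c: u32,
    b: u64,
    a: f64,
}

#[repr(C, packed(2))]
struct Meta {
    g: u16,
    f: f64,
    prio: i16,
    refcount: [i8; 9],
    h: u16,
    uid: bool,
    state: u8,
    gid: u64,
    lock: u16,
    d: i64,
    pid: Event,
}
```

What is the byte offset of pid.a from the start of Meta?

Event: 0..4  c  (4B, 4-aligned); 4..8  -- padding (4B); 8..16  b  (8B, 8-aligned); 16..24  a  (8B, 8-aligned); sizeof = 24, alignof = 8
0..2  g  (2B, 2-aligned)
2..10  f  (8B, 2-aligned)
10..12  prio  (2B, 2-aligned)
12..21  refcount  (9B, 1-aligned)
21..22  -- padding (1B)
22..24  h  (2B, 2-aligned)
24..25  uid  (1B, 1-aligned)
25..26  state  (1B, 1-aligned)
26..34  gid  (8B, 2-aligned)
34..36  lock  (2B, 2-aligned)
36..44  d  (8B, 2-aligned)
44..68  pid  (24B, 2-aligned)
within Event: a at 16
44 + 16 = 60

60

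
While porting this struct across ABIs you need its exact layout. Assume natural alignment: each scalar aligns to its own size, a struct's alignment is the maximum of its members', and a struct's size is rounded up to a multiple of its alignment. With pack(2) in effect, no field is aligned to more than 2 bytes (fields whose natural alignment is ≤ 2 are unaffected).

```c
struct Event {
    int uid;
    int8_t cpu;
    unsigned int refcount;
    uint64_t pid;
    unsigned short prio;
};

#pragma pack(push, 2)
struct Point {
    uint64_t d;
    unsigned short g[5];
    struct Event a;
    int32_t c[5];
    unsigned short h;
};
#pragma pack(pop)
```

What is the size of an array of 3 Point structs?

216

Event: @0: uid [4B, align 4] → 4; @4: cpu [1B, align 1] → 5; +3 pad (align 4); @8: refcount [4B, align 4] → 12; +4 pad (align 8); @16: pid [8B, align 8] → 24; @24: prio [2B, align 2] → 26; +6 tail pad (align 8); size 32, align 8
@0: d [8B, align 2] → 8
@8: g [10B, align 2] → 18
@18: a [32B, align 2] → 50
@50: c [20B, align 2] → 70
@70: h [2B, align 2] → 72
size 72, align 2
array of 3: 3 × 72 = 216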